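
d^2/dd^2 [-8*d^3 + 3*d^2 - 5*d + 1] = 6 - 48*d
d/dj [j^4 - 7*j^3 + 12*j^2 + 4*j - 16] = 4*j^3 - 21*j^2 + 24*j + 4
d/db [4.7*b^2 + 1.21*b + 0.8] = 9.4*b + 1.21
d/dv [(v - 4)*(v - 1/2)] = 2*v - 9/2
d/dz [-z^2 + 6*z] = 6 - 2*z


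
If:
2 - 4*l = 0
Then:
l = 1/2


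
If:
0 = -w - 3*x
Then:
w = -3*x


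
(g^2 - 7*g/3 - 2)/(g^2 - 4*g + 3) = (g + 2/3)/(g - 1)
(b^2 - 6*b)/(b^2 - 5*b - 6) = b/(b + 1)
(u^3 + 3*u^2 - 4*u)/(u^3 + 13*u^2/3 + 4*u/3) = 3*(u - 1)/(3*u + 1)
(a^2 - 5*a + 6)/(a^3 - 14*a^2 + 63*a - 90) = (a - 2)/(a^2 - 11*a + 30)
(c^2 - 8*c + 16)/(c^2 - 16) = (c - 4)/(c + 4)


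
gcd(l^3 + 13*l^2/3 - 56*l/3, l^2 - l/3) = l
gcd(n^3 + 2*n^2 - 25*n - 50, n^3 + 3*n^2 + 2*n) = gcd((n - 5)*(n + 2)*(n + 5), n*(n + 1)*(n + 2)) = n + 2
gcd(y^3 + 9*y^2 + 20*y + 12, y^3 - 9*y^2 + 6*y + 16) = y + 1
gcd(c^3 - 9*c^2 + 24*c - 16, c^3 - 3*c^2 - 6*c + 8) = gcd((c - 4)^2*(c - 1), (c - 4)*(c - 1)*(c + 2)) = c^2 - 5*c + 4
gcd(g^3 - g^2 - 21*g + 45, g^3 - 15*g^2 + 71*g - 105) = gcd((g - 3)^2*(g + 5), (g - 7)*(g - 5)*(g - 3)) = g - 3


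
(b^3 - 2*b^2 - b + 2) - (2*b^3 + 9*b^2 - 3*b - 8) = -b^3 - 11*b^2 + 2*b + 10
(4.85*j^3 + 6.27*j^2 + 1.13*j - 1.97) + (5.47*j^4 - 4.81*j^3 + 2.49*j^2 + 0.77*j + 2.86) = 5.47*j^4 + 0.04*j^3 + 8.76*j^2 + 1.9*j + 0.89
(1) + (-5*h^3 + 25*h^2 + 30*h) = -5*h^3 + 25*h^2 + 30*h + 1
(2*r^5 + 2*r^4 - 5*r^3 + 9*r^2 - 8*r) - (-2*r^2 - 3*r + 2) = 2*r^5 + 2*r^4 - 5*r^3 + 11*r^2 - 5*r - 2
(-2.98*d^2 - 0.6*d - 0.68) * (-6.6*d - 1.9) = 19.668*d^3 + 9.622*d^2 + 5.628*d + 1.292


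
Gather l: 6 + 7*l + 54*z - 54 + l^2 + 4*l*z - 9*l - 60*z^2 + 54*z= l^2 + l*(4*z - 2) - 60*z^2 + 108*z - 48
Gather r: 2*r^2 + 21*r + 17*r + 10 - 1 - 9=2*r^2 + 38*r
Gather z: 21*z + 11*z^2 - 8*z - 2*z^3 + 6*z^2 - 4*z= -2*z^3 + 17*z^2 + 9*z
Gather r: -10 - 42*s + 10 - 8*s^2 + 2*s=-8*s^2 - 40*s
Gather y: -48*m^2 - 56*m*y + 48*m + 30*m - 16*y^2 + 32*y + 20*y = -48*m^2 + 78*m - 16*y^2 + y*(52 - 56*m)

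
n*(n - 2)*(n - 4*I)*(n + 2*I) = n^4 - 2*n^3 - 2*I*n^3 + 8*n^2 + 4*I*n^2 - 16*n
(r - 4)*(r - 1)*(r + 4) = r^3 - r^2 - 16*r + 16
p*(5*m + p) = 5*m*p + p^2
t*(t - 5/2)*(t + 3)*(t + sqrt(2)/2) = t^4 + t^3/2 + sqrt(2)*t^3/2 - 15*t^2/2 + sqrt(2)*t^2/4 - 15*sqrt(2)*t/4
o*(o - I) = o^2 - I*o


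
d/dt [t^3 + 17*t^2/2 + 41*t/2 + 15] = 3*t^2 + 17*t + 41/2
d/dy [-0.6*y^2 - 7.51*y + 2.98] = -1.2*y - 7.51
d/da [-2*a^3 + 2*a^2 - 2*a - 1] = -6*a^2 + 4*a - 2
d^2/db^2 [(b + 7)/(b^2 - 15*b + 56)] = 2*((8 - 3*b)*(b^2 - 15*b + 56) + (b + 7)*(2*b - 15)^2)/(b^2 - 15*b + 56)^3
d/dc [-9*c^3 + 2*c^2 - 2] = c*(4 - 27*c)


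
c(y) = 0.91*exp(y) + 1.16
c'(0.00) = 0.91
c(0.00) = 2.07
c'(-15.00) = 0.00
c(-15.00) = 1.16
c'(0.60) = 1.66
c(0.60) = 2.82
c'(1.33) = 3.44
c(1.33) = 4.60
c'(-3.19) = 0.04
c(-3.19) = 1.20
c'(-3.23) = 0.04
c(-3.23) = 1.20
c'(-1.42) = 0.22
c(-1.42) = 1.38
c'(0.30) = 1.23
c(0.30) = 2.39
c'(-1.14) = 0.29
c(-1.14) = 1.45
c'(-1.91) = 0.13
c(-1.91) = 1.29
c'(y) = 0.91*exp(y)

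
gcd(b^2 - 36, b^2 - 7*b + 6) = b - 6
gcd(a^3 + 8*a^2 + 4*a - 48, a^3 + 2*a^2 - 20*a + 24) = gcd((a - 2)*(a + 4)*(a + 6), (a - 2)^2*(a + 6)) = a^2 + 4*a - 12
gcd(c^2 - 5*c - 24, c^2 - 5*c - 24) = c^2 - 5*c - 24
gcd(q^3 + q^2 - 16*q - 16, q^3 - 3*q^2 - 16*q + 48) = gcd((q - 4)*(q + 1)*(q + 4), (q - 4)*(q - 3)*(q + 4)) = q^2 - 16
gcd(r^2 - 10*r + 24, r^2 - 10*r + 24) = r^2 - 10*r + 24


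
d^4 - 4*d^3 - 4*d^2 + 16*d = d*(d - 4)*(d - 2)*(d + 2)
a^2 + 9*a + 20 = (a + 4)*(a + 5)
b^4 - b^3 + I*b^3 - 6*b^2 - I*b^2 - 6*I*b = b*(b - 3)*(b + 2)*(b + I)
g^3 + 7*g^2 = g^2*(g + 7)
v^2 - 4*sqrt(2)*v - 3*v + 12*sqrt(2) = (v - 3)*(v - 4*sqrt(2))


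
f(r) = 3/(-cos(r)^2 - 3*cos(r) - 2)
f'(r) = 3*(-2*sin(r)*cos(r) - 3*sin(r))/(-cos(r)^2 - 3*cos(r) - 2)^2 = -3*(2*cos(r) + 3)*sin(r)/(cos(r)^2 + 3*cos(r) + 2)^2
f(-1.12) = -0.86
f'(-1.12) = 0.85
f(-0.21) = -0.51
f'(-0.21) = 0.09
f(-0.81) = -0.66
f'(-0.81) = 0.46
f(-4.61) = -1.76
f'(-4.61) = -2.87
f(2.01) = -3.31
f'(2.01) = -7.12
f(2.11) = -4.15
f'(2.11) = -9.71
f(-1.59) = -1.54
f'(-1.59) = 2.35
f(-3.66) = -20.18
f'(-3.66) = -84.94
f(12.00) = -0.57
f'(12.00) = 0.27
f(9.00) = -31.00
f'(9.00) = -155.50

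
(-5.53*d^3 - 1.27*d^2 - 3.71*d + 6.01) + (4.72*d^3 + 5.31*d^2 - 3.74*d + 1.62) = -0.81*d^3 + 4.04*d^2 - 7.45*d + 7.63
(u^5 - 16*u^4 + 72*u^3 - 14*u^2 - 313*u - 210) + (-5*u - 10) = u^5 - 16*u^4 + 72*u^3 - 14*u^2 - 318*u - 220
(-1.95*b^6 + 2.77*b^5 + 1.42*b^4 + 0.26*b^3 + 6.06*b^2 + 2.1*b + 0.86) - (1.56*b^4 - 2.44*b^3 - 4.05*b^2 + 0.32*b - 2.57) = -1.95*b^6 + 2.77*b^5 - 0.14*b^4 + 2.7*b^3 + 10.11*b^2 + 1.78*b + 3.43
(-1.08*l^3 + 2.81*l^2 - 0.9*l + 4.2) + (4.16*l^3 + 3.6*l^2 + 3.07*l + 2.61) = 3.08*l^3 + 6.41*l^2 + 2.17*l + 6.81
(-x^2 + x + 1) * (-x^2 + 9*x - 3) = x^4 - 10*x^3 + 11*x^2 + 6*x - 3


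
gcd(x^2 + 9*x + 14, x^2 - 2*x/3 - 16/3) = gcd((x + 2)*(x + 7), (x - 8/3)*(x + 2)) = x + 2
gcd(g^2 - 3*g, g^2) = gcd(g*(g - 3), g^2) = g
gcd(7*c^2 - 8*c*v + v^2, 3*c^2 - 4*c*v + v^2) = -c + v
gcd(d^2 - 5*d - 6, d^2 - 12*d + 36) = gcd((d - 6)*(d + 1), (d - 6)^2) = d - 6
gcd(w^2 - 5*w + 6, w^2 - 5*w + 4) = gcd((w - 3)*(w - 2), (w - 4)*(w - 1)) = 1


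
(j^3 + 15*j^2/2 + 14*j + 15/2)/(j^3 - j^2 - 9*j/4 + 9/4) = 2*(j^2 + 6*j + 5)/(2*j^2 - 5*j + 3)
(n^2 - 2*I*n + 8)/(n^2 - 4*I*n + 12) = (n - 4*I)/(n - 6*I)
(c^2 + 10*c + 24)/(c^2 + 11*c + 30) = (c + 4)/(c + 5)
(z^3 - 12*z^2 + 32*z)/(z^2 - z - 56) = z*(z - 4)/(z + 7)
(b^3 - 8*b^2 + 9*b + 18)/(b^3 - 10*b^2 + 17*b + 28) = (b^2 - 9*b + 18)/(b^2 - 11*b + 28)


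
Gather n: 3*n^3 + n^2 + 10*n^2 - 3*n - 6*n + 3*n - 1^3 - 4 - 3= 3*n^3 + 11*n^2 - 6*n - 8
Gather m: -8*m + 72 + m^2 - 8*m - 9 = m^2 - 16*m + 63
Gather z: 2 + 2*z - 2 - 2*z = 0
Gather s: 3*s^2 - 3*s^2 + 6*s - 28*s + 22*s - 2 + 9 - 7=0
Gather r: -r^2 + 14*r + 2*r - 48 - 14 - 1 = -r^2 + 16*r - 63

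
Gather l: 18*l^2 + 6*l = 18*l^2 + 6*l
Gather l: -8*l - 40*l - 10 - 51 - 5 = -48*l - 66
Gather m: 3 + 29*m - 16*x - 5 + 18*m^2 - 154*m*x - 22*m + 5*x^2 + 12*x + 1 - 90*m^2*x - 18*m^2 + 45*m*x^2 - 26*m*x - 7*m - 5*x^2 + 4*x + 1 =-90*m^2*x + m*(45*x^2 - 180*x)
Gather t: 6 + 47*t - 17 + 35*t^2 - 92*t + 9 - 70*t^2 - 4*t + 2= -35*t^2 - 49*t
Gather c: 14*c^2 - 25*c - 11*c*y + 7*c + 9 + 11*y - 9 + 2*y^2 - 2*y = 14*c^2 + c*(-11*y - 18) + 2*y^2 + 9*y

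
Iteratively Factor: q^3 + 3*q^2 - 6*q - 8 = (q - 2)*(q^2 + 5*q + 4) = (q - 2)*(q + 4)*(q + 1)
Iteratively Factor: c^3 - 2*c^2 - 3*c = (c - 3)*(c^2 + c) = c*(c - 3)*(c + 1)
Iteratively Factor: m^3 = (m)*(m^2) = m^2*(m)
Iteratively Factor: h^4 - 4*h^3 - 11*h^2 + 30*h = (h - 5)*(h^3 + h^2 - 6*h) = h*(h - 5)*(h^2 + h - 6) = h*(h - 5)*(h + 3)*(h - 2)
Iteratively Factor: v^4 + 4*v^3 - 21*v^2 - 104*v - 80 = (v + 4)*(v^3 - 21*v - 20) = (v - 5)*(v + 4)*(v^2 + 5*v + 4) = (v - 5)*(v + 4)^2*(v + 1)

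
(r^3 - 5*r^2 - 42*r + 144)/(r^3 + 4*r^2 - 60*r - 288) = (r - 3)/(r + 6)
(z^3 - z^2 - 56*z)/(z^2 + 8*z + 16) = z*(z^2 - z - 56)/(z^2 + 8*z + 16)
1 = 1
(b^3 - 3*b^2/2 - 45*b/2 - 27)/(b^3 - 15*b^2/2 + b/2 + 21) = (b^2 - 3*b - 18)/(b^2 - 9*b + 14)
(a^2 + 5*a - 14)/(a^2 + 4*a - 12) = (a + 7)/(a + 6)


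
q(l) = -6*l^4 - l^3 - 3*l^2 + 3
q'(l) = -24*l^3 - 3*l^2 - 6*l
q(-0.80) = -0.87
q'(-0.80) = 15.17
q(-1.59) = -38.91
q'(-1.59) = 98.43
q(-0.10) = 2.97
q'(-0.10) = 0.59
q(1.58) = -45.83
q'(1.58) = -111.63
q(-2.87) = -405.15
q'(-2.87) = 559.87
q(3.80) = -1346.27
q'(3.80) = -1383.05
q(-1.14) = -9.55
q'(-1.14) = 38.50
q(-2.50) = -234.50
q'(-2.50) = 371.25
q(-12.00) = -123117.00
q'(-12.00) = 41112.00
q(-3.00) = -483.00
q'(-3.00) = 639.00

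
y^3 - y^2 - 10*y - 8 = (y - 4)*(y + 1)*(y + 2)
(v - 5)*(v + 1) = v^2 - 4*v - 5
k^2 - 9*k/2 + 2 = (k - 4)*(k - 1/2)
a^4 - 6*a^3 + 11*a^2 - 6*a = a*(a - 3)*(a - 2)*(a - 1)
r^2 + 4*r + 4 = (r + 2)^2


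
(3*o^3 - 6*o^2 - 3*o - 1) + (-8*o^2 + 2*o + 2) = 3*o^3 - 14*o^2 - o + 1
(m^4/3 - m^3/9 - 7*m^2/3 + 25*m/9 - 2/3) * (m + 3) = m^5/3 + 8*m^4/9 - 8*m^3/3 - 38*m^2/9 + 23*m/3 - 2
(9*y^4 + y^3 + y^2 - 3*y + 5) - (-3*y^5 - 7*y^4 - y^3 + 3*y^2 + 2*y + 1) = 3*y^5 + 16*y^4 + 2*y^3 - 2*y^2 - 5*y + 4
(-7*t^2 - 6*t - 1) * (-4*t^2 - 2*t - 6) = 28*t^4 + 38*t^3 + 58*t^2 + 38*t + 6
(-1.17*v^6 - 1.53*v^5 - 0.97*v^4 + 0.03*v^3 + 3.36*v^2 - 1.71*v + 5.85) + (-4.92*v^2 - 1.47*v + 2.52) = -1.17*v^6 - 1.53*v^5 - 0.97*v^4 + 0.03*v^3 - 1.56*v^2 - 3.18*v + 8.37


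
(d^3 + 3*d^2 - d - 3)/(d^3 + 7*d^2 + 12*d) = (d^2 - 1)/(d*(d + 4))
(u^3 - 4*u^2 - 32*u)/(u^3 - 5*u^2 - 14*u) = (-u^2 + 4*u + 32)/(-u^2 + 5*u + 14)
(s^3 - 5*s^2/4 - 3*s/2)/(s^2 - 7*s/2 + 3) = s*(4*s + 3)/(2*(2*s - 3))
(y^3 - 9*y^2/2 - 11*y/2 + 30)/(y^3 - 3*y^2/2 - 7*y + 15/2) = (y - 4)/(y - 1)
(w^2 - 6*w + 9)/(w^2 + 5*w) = (w^2 - 6*w + 9)/(w*(w + 5))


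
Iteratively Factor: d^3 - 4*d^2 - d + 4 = (d - 1)*(d^2 - 3*d - 4) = (d - 4)*(d - 1)*(d + 1)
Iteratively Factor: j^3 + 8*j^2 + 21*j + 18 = (j + 2)*(j^2 + 6*j + 9) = (j + 2)*(j + 3)*(j + 3)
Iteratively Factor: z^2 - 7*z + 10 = (z - 5)*(z - 2)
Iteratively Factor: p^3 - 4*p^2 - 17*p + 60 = (p + 4)*(p^2 - 8*p + 15) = (p - 5)*(p + 4)*(p - 3)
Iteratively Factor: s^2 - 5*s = (s)*(s - 5)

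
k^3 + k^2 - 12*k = k*(k - 3)*(k + 4)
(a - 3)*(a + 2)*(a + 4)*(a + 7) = a^4 + 10*a^3 + 11*a^2 - 94*a - 168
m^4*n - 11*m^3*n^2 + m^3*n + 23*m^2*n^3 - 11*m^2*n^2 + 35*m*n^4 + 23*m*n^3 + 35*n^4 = (m - 7*n)*(m - 5*n)*(m + n)*(m*n + n)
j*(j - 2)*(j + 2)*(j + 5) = j^4 + 5*j^3 - 4*j^2 - 20*j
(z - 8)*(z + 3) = z^2 - 5*z - 24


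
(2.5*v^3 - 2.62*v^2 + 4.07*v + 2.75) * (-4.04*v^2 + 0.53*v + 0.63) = -10.1*v^5 + 11.9098*v^4 - 16.2564*v^3 - 10.6035*v^2 + 4.0216*v + 1.7325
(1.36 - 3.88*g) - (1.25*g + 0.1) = 1.26 - 5.13*g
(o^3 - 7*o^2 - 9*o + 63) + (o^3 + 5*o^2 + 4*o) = 2*o^3 - 2*o^2 - 5*o + 63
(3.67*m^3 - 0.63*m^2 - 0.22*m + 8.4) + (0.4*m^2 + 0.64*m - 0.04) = 3.67*m^3 - 0.23*m^2 + 0.42*m + 8.36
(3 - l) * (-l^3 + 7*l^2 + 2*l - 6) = l^4 - 10*l^3 + 19*l^2 + 12*l - 18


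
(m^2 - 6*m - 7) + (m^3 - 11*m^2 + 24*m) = m^3 - 10*m^2 + 18*m - 7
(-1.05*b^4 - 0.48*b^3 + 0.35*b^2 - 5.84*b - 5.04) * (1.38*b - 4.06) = -1.449*b^5 + 3.6006*b^4 + 2.4318*b^3 - 9.4802*b^2 + 16.7552*b + 20.4624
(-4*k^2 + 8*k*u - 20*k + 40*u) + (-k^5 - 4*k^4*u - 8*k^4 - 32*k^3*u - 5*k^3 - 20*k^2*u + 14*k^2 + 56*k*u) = -k^5 - 4*k^4*u - 8*k^4 - 32*k^3*u - 5*k^3 - 20*k^2*u + 10*k^2 + 64*k*u - 20*k + 40*u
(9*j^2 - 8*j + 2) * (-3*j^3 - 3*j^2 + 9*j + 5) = -27*j^5 - 3*j^4 + 99*j^3 - 33*j^2 - 22*j + 10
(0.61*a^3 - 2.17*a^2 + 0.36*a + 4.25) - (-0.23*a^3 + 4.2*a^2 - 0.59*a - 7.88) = 0.84*a^3 - 6.37*a^2 + 0.95*a + 12.13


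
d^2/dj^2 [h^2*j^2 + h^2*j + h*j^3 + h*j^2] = 2*h*(h + 3*j + 1)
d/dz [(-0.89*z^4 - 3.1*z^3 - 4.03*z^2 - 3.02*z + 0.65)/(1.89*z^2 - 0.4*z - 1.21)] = (-3.3642*z^5 - 4.791*z^4 + 6.7876*z^3 + 18.5728*z^2 + 7.2956*z + 3.9142)/(3.5721*z^4 - 1.512*z^3 - 4.4138*z^2 + 0.968*z + 1.4641)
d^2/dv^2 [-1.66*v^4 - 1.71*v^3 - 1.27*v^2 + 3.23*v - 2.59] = -19.92*v^2 - 10.26*v - 2.54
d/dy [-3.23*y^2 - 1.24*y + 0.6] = -6.46*y - 1.24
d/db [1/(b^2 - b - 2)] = (1 - 2*b)/(-b^2 + b + 2)^2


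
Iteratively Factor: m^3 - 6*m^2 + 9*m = (m - 3)*(m^2 - 3*m) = m*(m - 3)*(m - 3)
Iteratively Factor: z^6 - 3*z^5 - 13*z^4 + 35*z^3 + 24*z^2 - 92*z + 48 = (z + 2)*(z^5 - 5*z^4 - 3*z^3 + 41*z^2 - 58*z + 24) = (z - 1)*(z + 2)*(z^4 - 4*z^3 - 7*z^2 + 34*z - 24) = (z - 2)*(z - 1)*(z + 2)*(z^3 - 2*z^2 - 11*z + 12) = (z - 2)*(z - 1)*(z + 2)*(z + 3)*(z^2 - 5*z + 4) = (z - 4)*(z - 2)*(z - 1)*(z + 2)*(z + 3)*(z - 1)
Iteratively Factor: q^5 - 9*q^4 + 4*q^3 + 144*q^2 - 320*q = (q - 5)*(q^4 - 4*q^3 - 16*q^2 + 64*q) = q*(q - 5)*(q^3 - 4*q^2 - 16*q + 64) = q*(q - 5)*(q + 4)*(q^2 - 8*q + 16) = q*(q - 5)*(q - 4)*(q + 4)*(q - 4)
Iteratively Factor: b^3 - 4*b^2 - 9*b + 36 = (b + 3)*(b^2 - 7*b + 12) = (b - 3)*(b + 3)*(b - 4)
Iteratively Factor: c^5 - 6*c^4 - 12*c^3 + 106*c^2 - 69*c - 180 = (c - 3)*(c^4 - 3*c^3 - 21*c^2 + 43*c + 60) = (c - 3)*(c + 4)*(c^3 - 7*c^2 + 7*c + 15) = (c - 3)*(c + 1)*(c + 4)*(c^2 - 8*c + 15) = (c - 3)^2*(c + 1)*(c + 4)*(c - 5)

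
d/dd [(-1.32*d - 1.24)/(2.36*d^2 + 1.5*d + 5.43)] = (3.1152*d^2 + 5.8528*d - 5.3076)/(5.5696*d^4 + 7.08*d^3 + 27.8796*d^2 + 16.29*d + 29.4849)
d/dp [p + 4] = 1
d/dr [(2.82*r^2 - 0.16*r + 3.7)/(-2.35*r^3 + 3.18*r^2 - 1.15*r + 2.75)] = (6.627*r^4 - 0.751999999999999*r^3 + 23.3508*r^2 - 8.02200000000001*r + 3.815)/(5.5225*r^6 - 14.946*r^5 + 15.5174*r^4 - 20.239*r^3 + 18.8125*r^2 - 6.325*r + 7.5625)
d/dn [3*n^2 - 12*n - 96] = 6*n - 12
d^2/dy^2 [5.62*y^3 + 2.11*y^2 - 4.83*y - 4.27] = 33.72*y + 4.22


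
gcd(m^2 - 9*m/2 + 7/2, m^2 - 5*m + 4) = m - 1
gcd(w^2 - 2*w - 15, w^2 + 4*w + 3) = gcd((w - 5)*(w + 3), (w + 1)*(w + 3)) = w + 3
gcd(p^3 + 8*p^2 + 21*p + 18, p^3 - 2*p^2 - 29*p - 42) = p^2 + 5*p + 6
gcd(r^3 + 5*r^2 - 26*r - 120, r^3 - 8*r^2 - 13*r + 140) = r^2 - r - 20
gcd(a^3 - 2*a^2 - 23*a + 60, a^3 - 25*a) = a + 5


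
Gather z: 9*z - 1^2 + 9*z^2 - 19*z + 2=9*z^2 - 10*z + 1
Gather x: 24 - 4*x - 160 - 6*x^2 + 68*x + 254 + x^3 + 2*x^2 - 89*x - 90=x^3 - 4*x^2 - 25*x + 28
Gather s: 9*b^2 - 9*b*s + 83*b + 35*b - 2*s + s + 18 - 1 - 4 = 9*b^2 + 118*b + s*(-9*b - 1) + 13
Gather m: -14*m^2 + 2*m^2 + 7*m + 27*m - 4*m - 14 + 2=-12*m^2 + 30*m - 12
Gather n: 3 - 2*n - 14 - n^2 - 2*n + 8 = -n^2 - 4*n - 3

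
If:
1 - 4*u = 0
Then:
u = 1/4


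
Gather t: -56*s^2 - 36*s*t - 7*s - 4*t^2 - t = -56*s^2 - 7*s - 4*t^2 + t*(-36*s - 1)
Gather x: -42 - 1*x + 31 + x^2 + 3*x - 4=x^2 + 2*x - 15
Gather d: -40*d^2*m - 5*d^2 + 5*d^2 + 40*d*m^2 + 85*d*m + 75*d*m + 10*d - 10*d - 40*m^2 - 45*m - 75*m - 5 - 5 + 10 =-40*d^2*m + d*(40*m^2 + 160*m) - 40*m^2 - 120*m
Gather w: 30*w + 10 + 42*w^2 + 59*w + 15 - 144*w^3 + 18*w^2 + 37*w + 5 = -144*w^3 + 60*w^2 + 126*w + 30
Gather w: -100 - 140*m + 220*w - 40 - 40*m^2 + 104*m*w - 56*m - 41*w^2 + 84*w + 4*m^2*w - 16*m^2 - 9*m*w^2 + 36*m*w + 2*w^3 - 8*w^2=-56*m^2 - 196*m + 2*w^3 + w^2*(-9*m - 49) + w*(4*m^2 + 140*m + 304) - 140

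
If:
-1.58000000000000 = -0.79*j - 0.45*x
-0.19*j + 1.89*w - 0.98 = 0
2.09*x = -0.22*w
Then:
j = 2.04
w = 0.72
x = -0.08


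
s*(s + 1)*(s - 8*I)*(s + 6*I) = s^4 + s^3 - 2*I*s^3 + 48*s^2 - 2*I*s^2 + 48*s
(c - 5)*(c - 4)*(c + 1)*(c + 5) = c^4 - 3*c^3 - 29*c^2 + 75*c + 100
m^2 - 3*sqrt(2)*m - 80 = (m - 8*sqrt(2))*(m + 5*sqrt(2))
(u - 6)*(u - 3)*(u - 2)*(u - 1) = u^4 - 12*u^3 + 47*u^2 - 72*u + 36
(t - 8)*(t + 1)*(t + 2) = t^3 - 5*t^2 - 22*t - 16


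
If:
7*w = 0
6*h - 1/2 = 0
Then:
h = 1/12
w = 0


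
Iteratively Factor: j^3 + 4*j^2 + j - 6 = (j + 2)*(j^2 + 2*j - 3) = (j + 2)*(j + 3)*(j - 1)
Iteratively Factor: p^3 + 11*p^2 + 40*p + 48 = (p + 4)*(p^2 + 7*p + 12) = (p + 3)*(p + 4)*(p + 4)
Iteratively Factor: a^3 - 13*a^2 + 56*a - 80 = (a - 5)*(a^2 - 8*a + 16) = (a - 5)*(a - 4)*(a - 4)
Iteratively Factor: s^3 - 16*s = (s - 4)*(s^2 + 4*s) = (s - 4)*(s + 4)*(s)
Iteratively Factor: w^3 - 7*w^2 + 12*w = (w - 4)*(w^2 - 3*w) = (w - 4)*(w - 3)*(w)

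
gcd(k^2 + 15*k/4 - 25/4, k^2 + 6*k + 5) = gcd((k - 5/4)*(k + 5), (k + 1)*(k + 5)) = k + 5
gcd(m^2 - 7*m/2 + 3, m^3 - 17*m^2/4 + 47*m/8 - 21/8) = m - 3/2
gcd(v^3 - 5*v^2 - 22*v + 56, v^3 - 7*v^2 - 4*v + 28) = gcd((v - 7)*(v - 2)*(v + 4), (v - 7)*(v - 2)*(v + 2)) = v^2 - 9*v + 14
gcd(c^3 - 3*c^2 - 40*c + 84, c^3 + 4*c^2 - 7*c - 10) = c - 2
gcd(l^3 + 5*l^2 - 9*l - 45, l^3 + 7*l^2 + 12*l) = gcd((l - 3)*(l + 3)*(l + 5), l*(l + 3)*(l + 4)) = l + 3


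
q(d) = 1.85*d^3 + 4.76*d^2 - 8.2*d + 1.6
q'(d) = 5.55*d^2 + 9.52*d - 8.2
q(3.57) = 117.17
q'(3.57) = 96.52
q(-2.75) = 21.67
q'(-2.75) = 7.59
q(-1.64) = 19.69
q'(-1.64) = -8.89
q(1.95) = 17.43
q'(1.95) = 31.47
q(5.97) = 515.93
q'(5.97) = 246.44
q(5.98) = 518.40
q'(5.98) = 247.20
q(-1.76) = 20.69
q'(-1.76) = -7.76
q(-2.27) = 23.10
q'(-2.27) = -1.21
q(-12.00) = -2411.36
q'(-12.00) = 676.76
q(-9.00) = -887.69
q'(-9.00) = 355.67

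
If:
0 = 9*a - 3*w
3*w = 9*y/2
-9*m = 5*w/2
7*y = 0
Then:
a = 0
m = 0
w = 0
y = 0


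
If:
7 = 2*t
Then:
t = 7/2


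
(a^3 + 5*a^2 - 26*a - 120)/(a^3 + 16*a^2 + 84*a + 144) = (a - 5)/(a + 6)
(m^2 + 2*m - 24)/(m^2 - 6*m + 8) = (m + 6)/(m - 2)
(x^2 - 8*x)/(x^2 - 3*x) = (x - 8)/(x - 3)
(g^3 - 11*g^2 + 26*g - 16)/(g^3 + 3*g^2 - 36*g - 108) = (g^3 - 11*g^2 + 26*g - 16)/(g^3 + 3*g^2 - 36*g - 108)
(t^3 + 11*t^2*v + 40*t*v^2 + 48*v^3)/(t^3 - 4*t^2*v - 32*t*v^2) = (t^2 + 7*t*v + 12*v^2)/(t*(t - 8*v))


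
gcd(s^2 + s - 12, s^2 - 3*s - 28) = s + 4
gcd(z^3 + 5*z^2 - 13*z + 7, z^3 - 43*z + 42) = z^2 + 6*z - 7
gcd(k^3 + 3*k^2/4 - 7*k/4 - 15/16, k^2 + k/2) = k + 1/2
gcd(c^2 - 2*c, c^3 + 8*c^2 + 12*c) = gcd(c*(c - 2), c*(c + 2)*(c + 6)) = c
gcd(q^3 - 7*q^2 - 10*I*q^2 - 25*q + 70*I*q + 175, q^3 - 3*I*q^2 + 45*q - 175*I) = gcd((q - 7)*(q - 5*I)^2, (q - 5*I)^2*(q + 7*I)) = q^2 - 10*I*q - 25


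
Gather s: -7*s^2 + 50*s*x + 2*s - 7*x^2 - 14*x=-7*s^2 + s*(50*x + 2) - 7*x^2 - 14*x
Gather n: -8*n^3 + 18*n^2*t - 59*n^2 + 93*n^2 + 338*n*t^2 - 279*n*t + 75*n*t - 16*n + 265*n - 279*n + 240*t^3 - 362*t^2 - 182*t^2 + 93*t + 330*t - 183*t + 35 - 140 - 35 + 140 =-8*n^3 + n^2*(18*t + 34) + n*(338*t^2 - 204*t - 30) + 240*t^3 - 544*t^2 + 240*t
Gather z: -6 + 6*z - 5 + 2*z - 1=8*z - 12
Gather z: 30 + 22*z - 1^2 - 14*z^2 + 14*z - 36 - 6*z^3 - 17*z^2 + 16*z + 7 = -6*z^3 - 31*z^2 + 52*z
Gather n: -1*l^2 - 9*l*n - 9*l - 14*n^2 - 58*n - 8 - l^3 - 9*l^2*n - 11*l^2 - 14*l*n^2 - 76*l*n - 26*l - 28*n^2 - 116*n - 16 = -l^3 - 12*l^2 - 35*l + n^2*(-14*l - 42) + n*(-9*l^2 - 85*l - 174) - 24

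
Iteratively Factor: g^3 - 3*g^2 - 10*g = (g + 2)*(g^2 - 5*g) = g*(g + 2)*(g - 5)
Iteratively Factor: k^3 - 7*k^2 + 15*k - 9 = (k - 1)*(k^2 - 6*k + 9) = (k - 3)*(k - 1)*(k - 3)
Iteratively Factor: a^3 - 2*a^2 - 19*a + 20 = (a - 1)*(a^2 - a - 20) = (a - 1)*(a + 4)*(a - 5)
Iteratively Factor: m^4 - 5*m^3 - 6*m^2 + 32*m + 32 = (m - 4)*(m^3 - m^2 - 10*m - 8) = (m - 4)*(m + 1)*(m^2 - 2*m - 8) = (m - 4)^2*(m + 1)*(m + 2)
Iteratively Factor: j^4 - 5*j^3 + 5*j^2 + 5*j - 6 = (j + 1)*(j^3 - 6*j^2 + 11*j - 6) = (j - 1)*(j + 1)*(j^2 - 5*j + 6) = (j - 2)*(j - 1)*(j + 1)*(j - 3)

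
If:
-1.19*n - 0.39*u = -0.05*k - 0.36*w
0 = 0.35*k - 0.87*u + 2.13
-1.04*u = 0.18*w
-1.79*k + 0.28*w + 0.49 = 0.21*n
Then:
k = -1.06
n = -4.24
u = 2.02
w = -11.69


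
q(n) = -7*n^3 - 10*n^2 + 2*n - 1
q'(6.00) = -874.00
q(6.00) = -1861.00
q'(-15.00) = -4423.00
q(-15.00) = 21344.00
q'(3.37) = -303.89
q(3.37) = -375.74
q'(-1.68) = -23.67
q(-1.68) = 0.61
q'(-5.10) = -442.21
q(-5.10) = 657.26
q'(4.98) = -618.41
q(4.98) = -1103.59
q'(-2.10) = -48.61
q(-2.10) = 15.53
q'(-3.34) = -165.47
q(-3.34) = 141.58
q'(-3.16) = -144.50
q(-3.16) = 113.71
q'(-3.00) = -127.00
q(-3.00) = 92.00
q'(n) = -21*n^2 - 20*n + 2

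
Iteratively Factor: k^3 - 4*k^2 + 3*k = (k - 3)*(k^2 - k) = (k - 3)*(k - 1)*(k)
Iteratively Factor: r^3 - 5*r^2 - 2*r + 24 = (r - 3)*(r^2 - 2*r - 8) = (r - 3)*(r + 2)*(r - 4)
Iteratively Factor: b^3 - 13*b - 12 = (b + 1)*(b^2 - b - 12) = (b + 1)*(b + 3)*(b - 4)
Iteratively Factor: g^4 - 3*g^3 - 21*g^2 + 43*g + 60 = (g + 4)*(g^3 - 7*g^2 + 7*g + 15) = (g - 3)*(g + 4)*(g^2 - 4*g - 5) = (g - 5)*(g - 3)*(g + 4)*(g + 1)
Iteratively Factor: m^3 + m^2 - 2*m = (m - 1)*(m^2 + 2*m) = m*(m - 1)*(m + 2)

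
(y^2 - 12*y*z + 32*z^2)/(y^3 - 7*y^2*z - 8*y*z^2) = (y - 4*z)/(y*(y + z))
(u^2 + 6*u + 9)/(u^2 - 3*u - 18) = (u + 3)/(u - 6)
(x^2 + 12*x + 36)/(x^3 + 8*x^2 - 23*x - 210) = (x + 6)/(x^2 + 2*x - 35)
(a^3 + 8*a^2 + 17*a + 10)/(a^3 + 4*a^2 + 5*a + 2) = (a + 5)/(a + 1)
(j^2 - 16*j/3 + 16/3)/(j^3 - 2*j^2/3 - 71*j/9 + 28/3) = 3*(j - 4)/(3*j^2 + 2*j - 21)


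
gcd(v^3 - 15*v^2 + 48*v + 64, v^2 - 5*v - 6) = v + 1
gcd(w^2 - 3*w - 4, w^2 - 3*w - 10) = 1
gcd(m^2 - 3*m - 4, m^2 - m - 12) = m - 4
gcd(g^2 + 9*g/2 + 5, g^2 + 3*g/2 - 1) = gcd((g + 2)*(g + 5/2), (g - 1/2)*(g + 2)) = g + 2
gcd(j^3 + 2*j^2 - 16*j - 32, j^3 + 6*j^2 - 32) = j + 4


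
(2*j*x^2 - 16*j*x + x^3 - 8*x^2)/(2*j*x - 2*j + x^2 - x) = x*(x - 8)/(x - 1)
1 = 1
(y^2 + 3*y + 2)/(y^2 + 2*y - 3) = (y^2 + 3*y + 2)/(y^2 + 2*y - 3)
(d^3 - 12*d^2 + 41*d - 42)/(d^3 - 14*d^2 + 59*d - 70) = (d - 3)/(d - 5)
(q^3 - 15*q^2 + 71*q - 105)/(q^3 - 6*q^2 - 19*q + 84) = (q - 5)/(q + 4)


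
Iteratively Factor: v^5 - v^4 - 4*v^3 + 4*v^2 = (v - 2)*(v^4 + v^3 - 2*v^2) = v*(v - 2)*(v^3 + v^2 - 2*v) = v*(v - 2)*(v + 2)*(v^2 - v) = v^2*(v - 2)*(v + 2)*(v - 1)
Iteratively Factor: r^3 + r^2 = (r)*(r^2 + r) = r^2*(r + 1)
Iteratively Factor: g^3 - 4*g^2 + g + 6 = (g + 1)*(g^2 - 5*g + 6) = (g - 2)*(g + 1)*(g - 3)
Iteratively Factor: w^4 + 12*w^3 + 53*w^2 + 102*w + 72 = (w + 4)*(w^3 + 8*w^2 + 21*w + 18) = (w + 3)*(w + 4)*(w^2 + 5*w + 6) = (w + 3)^2*(w + 4)*(w + 2)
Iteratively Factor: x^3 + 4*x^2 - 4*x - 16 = (x + 4)*(x^2 - 4) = (x + 2)*(x + 4)*(x - 2)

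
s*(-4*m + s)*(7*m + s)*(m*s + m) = -28*m^3*s^2 - 28*m^3*s + 3*m^2*s^3 + 3*m^2*s^2 + m*s^4 + m*s^3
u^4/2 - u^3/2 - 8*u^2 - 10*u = u*(u/2 + 1)*(u - 5)*(u + 2)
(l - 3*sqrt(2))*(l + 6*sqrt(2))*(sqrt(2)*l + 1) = sqrt(2)*l^3 + 7*l^2 - 33*sqrt(2)*l - 36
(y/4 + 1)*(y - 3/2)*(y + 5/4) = y^3/4 + 15*y^2/16 - 23*y/32 - 15/8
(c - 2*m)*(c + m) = c^2 - c*m - 2*m^2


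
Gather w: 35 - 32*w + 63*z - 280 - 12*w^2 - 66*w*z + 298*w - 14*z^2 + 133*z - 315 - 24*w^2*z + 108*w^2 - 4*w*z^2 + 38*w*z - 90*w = w^2*(96 - 24*z) + w*(-4*z^2 - 28*z + 176) - 14*z^2 + 196*z - 560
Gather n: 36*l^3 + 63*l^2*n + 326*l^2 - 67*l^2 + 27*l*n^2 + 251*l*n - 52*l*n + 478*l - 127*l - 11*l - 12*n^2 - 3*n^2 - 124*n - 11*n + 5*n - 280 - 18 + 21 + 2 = 36*l^3 + 259*l^2 + 340*l + n^2*(27*l - 15) + n*(63*l^2 + 199*l - 130) - 275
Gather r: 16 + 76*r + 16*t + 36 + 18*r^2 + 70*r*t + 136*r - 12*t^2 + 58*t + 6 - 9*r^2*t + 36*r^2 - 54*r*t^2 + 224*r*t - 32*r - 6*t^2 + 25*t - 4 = r^2*(54 - 9*t) + r*(-54*t^2 + 294*t + 180) - 18*t^2 + 99*t + 54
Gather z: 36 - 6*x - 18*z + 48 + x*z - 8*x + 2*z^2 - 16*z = -14*x + 2*z^2 + z*(x - 34) + 84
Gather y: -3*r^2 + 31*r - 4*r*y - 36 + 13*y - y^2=-3*r^2 + 31*r - y^2 + y*(13 - 4*r) - 36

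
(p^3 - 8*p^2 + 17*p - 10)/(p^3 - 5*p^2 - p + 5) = (p - 2)/(p + 1)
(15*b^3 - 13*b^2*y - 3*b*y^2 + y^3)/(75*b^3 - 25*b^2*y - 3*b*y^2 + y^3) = (-3*b^2 + 2*b*y + y^2)/(-15*b^2 + 2*b*y + y^2)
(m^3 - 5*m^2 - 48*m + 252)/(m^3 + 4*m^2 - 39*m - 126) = (m - 6)/(m + 3)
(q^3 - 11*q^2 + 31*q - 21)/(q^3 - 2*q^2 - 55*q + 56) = (q^2 - 10*q + 21)/(q^2 - q - 56)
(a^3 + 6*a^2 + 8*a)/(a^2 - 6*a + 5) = a*(a^2 + 6*a + 8)/(a^2 - 6*a + 5)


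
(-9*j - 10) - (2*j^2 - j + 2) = -2*j^2 - 8*j - 12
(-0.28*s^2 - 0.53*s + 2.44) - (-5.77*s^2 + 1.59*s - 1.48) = 5.49*s^2 - 2.12*s + 3.92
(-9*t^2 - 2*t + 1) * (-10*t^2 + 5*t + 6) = 90*t^4 - 25*t^3 - 74*t^2 - 7*t + 6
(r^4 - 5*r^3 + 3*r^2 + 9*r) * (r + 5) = r^5 - 22*r^3 + 24*r^2 + 45*r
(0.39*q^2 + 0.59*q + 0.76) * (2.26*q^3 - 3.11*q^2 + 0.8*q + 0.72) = 0.8814*q^5 + 0.1205*q^4 + 0.1947*q^3 - 1.6108*q^2 + 1.0328*q + 0.5472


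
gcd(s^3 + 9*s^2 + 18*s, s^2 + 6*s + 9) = s + 3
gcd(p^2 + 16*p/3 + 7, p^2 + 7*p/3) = p + 7/3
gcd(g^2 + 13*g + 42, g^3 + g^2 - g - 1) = 1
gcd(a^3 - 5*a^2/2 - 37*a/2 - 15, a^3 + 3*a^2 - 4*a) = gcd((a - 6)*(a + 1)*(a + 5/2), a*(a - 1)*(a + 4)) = 1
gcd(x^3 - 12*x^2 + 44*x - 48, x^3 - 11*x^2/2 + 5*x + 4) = x^2 - 6*x + 8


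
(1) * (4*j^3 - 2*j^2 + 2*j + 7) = 4*j^3 - 2*j^2 + 2*j + 7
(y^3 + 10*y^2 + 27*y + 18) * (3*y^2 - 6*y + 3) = 3*y^5 + 24*y^4 + 24*y^3 - 78*y^2 - 27*y + 54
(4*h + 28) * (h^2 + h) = 4*h^3 + 32*h^2 + 28*h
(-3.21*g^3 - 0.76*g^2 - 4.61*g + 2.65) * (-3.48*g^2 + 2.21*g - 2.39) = 11.1708*g^5 - 4.4493*g^4 + 22.0351*g^3 - 17.5937*g^2 + 16.8744*g - 6.3335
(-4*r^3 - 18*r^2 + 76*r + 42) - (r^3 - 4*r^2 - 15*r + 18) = -5*r^3 - 14*r^2 + 91*r + 24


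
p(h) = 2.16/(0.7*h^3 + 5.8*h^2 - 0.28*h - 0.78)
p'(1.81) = -0.12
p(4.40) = 0.01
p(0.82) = 0.66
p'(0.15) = -6.86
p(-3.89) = 0.05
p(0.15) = -3.13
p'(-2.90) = 0.03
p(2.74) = 0.04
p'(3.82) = -0.01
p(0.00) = -2.77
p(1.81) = 0.10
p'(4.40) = -0.01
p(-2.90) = 0.07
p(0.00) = -2.77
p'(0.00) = 0.99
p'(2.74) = -0.03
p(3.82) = 0.02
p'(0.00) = 0.99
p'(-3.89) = 0.01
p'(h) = 2.16*(-2.1*h^2 - 11.6*h + 0.28)/(0.7*h^3 + 5.8*h^2 - 0.28*h - 0.78)^2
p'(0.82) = -2.14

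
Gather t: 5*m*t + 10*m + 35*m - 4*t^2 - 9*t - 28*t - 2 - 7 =45*m - 4*t^2 + t*(5*m - 37) - 9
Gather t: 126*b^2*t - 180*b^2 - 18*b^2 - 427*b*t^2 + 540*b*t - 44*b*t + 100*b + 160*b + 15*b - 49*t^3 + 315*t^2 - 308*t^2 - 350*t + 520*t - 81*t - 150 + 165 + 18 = -198*b^2 + 275*b - 49*t^3 + t^2*(7 - 427*b) + t*(126*b^2 + 496*b + 89) + 33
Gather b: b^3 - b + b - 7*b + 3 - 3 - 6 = b^3 - 7*b - 6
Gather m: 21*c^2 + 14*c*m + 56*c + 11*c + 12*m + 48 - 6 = 21*c^2 + 67*c + m*(14*c + 12) + 42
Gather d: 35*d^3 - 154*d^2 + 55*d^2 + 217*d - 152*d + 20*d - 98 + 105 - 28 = 35*d^3 - 99*d^2 + 85*d - 21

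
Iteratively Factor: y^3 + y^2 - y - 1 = (y + 1)*(y^2 - 1) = (y + 1)^2*(y - 1)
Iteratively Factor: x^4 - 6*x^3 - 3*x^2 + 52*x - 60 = (x - 2)*(x^3 - 4*x^2 - 11*x + 30) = (x - 5)*(x - 2)*(x^2 + x - 6) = (x - 5)*(x - 2)^2*(x + 3)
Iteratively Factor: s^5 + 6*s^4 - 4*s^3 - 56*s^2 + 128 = (s + 2)*(s^4 + 4*s^3 - 12*s^2 - 32*s + 64) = (s - 2)*(s + 2)*(s^3 + 6*s^2 - 32) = (s - 2)^2*(s + 2)*(s^2 + 8*s + 16) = (s - 2)^2*(s + 2)*(s + 4)*(s + 4)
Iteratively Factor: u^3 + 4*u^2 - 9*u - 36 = (u - 3)*(u^2 + 7*u + 12) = (u - 3)*(u + 3)*(u + 4)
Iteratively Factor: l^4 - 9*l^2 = (l)*(l^3 - 9*l) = l*(l - 3)*(l^2 + 3*l) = l^2*(l - 3)*(l + 3)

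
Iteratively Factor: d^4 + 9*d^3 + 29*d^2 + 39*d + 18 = (d + 2)*(d^3 + 7*d^2 + 15*d + 9) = (d + 2)*(d + 3)*(d^2 + 4*d + 3) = (d + 2)*(d + 3)^2*(d + 1)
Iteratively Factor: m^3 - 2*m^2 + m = (m - 1)*(m^2 - m) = (m - 1)^2*(m)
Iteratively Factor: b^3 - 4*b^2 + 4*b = (b - 2)*(b^2 - 2*b) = b*(b - 2)*(b - 2)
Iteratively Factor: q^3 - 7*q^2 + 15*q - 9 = (q - 1)*(q^2 - 6*q + 9) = (q - 3)*(q - 1)*(q - 3)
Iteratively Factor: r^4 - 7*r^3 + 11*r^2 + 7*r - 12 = (r - 4)*(r^3 - 3*r^2 - r + 3) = (r - 4)*(r - 1)*(r^2 - 2*r - 3) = (r - 4)*(r - 1)*(r + 1)*(r - 3)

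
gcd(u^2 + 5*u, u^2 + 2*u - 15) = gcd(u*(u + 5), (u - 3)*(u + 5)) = u + 5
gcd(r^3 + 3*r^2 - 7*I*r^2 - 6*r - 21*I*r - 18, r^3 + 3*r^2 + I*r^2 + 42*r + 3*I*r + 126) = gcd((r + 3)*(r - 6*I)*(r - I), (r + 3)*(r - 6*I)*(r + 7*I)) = r^2 + r*(3 - 6*I) - 18*I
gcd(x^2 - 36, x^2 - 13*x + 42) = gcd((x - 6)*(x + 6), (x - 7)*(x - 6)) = x - 6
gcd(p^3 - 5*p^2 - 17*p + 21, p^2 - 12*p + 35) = p - 7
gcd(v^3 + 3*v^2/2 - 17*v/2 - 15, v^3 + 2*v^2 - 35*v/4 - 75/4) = v^2 - v/2 - 15/2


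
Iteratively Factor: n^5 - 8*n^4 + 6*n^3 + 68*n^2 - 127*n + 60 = (n - 4)*(n^4 - 4*n^3 - 10*n^2 + 28*n - 15) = (n - 4)*(n - 1)*(n^3 - 3*n^2 - 13*n + 15) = (n - 4)*(n - 1)*(n + 3)*(n^2 - 6*n + 5) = (n - 4)*(n - 1)^2*(n + 3)*(n - 5)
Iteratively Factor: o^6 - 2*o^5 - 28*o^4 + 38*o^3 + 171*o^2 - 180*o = (o + 4)*(o^5 - 6*o^4 - 4*o^3 + 54*o^2 - 45*o) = (o - 5)*(o + 4)*(o^4 - o^3 - 9*o^2 + 9*o) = (o - 5)*(o - 1)*(o + 4)*(o^3 - 9*o) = (o - 5)*(o - 3)*(o - 1)*(o + 4)*(o^2 + 3*o) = o*(o - 5)*(o - 3)*(o - 1)*(o + 4)*(o + 3)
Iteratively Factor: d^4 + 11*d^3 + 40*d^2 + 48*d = (d)*(d^3 + 11*d^2 + 40*d + 48) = d*(d + 4)*(d^2 + 7*d + 12) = d*(d + 4)^2*(d + 3)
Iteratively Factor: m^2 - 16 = (m - 4)*(m + 4)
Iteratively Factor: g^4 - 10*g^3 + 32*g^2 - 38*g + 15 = (g - 3)*(g^3 - 7*g^2 + 11*g - 5) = (g - 3)*(g - 1)*(g^2 - 6*g + 5) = (g - 3)*(g - 1)^2*(g - 5)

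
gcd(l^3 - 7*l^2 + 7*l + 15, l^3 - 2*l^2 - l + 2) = l + 1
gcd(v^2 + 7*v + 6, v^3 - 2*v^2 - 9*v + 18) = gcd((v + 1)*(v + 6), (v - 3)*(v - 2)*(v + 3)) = 1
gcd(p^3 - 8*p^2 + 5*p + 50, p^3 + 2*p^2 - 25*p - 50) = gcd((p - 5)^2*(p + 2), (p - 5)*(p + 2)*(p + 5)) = p^2 - 3*p - 10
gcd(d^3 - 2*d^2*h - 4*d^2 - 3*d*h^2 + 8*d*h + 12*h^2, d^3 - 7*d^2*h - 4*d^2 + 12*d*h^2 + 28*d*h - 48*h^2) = d^2 - 3*d*h - 4*d + 12*h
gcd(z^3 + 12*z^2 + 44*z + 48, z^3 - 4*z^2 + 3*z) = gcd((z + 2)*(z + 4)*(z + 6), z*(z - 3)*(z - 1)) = 1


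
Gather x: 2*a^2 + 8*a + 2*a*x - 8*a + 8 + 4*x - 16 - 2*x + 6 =2*a^2 + x*(2*a + 2) - 2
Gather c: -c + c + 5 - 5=0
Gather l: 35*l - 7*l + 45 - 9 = 28*l + 36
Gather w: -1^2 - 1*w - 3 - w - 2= -2*w - 6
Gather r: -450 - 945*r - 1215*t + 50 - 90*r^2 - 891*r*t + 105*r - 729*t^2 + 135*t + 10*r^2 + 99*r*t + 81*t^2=-80*r^2 + r*(-792*t - 840) - 648*t^2 - 1080*t - 400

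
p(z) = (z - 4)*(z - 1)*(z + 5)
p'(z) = (z - 4)*(z - 1) + (z - 4)*(z + 5) + (z - 1)*(z + 5) = 3*z^2 - 21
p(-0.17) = 23.57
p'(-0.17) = -20.91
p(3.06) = -15.61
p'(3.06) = 7.09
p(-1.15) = 42.63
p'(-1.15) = -17.03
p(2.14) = -15.14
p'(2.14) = -7.26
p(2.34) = -16.33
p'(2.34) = -4.57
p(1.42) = -6.96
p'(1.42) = -14.95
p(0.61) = 7.42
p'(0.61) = -19.88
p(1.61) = -9.64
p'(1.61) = -13.22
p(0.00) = 20.00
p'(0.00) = -21.00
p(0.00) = 20.00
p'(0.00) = -21.00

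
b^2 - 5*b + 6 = (b - 3)*(b - 2)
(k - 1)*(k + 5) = k^2 + 4*k - 5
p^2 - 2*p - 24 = (p - 6)*(p + 4)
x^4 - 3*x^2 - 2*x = x*(x - 2)*(x + 1)^2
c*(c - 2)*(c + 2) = c^3 - 4*c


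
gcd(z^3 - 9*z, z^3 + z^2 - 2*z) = z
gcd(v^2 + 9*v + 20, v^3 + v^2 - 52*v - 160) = v^2 + 9*v + 20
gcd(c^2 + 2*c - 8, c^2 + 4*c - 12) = c - 2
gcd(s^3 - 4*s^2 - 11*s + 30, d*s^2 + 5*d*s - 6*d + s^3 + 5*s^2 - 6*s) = 1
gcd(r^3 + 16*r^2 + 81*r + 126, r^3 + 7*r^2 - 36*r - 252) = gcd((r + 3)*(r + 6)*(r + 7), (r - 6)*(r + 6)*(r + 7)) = r^2 + 13*r + 42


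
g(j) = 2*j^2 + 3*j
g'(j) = 4*j + 3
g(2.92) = 25.81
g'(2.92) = 14.68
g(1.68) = 10.68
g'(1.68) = 9.72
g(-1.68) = 0.60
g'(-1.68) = -3.72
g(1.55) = 9.46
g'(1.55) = 9.20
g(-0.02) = -0.06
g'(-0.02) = 2.92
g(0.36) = 1.34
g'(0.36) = 4.44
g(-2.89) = 8.03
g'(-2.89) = -8.56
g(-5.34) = 41.01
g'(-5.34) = -18.36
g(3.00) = 27.00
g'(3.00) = 15.00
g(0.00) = 0.00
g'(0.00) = 3.00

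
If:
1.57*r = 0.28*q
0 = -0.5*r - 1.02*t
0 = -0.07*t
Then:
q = 0.00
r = 0.00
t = 0.00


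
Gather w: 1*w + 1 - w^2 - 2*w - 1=-w^2 - w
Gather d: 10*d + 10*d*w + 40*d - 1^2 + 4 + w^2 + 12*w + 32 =d*(10*w + 50) + w^2 + 12*w + 35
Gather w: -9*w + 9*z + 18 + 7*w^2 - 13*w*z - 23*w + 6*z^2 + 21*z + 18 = 7*w^2 + w*(-13*z - 32) + 6*z^2 + 30*z + 36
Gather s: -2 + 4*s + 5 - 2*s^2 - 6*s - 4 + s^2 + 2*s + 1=-s^2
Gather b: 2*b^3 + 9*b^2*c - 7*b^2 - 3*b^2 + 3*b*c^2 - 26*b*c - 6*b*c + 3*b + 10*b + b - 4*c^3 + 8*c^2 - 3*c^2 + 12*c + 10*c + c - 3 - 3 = 2*b^3 + b^2*(9*c - 10) + b*(3*c^2 - 32*c + 14) - 4*c^3 + 5*c^2 + 23*c - 6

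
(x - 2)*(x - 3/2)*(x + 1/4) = x^3 - 13*x^2/4 + 17*x/8 + 3/4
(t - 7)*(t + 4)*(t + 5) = t^3 + 2*t^2 - 43*t - 140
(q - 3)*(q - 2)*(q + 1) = q^3 - 4*q^2 + q + 6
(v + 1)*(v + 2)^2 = v^3 + 5*v^2 + 8*v + 4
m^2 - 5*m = m*(m - 5)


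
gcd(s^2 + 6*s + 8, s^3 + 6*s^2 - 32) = s + 4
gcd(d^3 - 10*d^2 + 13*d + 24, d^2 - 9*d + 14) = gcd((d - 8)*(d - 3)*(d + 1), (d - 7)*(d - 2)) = 1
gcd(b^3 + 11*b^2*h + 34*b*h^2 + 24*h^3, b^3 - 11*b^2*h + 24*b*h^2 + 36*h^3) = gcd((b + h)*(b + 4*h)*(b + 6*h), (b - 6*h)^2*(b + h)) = b + h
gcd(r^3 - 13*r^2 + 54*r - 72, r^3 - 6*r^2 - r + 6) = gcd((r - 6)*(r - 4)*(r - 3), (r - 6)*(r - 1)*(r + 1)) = r - 6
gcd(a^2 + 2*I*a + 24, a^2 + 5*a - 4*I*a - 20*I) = a - 4*I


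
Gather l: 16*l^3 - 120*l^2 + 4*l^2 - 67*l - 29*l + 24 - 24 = 16*l^3 - 116*l^2 - 96*l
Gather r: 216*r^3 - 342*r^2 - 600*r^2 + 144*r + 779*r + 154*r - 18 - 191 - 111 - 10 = 216*r^3 - 942*r^2 + 1077*r - 330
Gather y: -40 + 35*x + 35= 35*x - 5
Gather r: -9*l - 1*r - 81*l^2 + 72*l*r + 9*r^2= -81*l^2 - 9*l + 9*r^2 + r*(72*l - 1)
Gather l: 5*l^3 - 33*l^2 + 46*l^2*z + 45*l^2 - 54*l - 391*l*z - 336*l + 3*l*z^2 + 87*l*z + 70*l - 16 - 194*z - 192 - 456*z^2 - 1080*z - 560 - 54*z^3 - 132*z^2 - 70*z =5*l^3 + l^2*(46*z + 12) + l*(3*z^2 - 304*z - 320) - 54*z^3 - 588*z^2 - 1344*z - 768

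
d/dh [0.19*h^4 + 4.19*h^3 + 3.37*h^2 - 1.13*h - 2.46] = 0.76*h^3 + 12.57*h^2 + 6.74*h - 1.13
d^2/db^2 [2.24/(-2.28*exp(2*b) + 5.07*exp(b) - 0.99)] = (-2.24*(4.56*exp(b) - 5.07)*(9.12*exp(b) - 10.14)*exp(b) + (20.4288*exp(b) - 11.3568)*(2.28*exp(2*b) - 5.07*exp(b) + 0.99))*exp(b)/(2.28*exp(2*b) - 5.07*exp(b) + 0.99)^3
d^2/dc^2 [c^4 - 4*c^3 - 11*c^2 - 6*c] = 12*c^2 - 24*c - 22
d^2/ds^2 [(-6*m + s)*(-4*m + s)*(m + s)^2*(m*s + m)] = 2*m*(38*m^3 + 15*m^2*s + 5*m^2 - 48*m*s^2 - 24*m*s + 10*s^3 + 6*s^2)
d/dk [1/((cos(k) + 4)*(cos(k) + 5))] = (2*cos(k) + 9)*sin(k)/((cos(k) + 4)^2*(cos(k) + 5)^2)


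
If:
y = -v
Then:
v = -y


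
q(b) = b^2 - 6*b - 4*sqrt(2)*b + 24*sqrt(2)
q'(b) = 2*b - 6 - 4*sqrt(2)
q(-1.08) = 47.70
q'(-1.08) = -13.82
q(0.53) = 28.04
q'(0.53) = -10.60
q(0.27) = 30.87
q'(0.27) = -11.12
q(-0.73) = 42.98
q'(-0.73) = -13.12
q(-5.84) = 136.12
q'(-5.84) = -23.34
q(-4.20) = 100.54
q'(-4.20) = -20.06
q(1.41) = 19.49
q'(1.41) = -8.84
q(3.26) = 6.57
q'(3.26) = -5.14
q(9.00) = 10.03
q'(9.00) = 6.34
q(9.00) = 10.03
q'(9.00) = 6.34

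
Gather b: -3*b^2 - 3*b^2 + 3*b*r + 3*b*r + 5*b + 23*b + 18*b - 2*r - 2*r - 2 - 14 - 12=-6*b^2 + b*(6*r + 46) - 4*r - 28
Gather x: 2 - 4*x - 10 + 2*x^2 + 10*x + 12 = 2*x^2 + 6*x + 4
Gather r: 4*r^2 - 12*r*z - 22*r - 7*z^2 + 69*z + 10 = 4*r^2 + r*(-12*z - 22) - 7*z^2 + 69*z + 10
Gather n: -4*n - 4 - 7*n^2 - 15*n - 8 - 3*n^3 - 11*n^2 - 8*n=-3*n^3 - 18*n^2 - 27*n - 12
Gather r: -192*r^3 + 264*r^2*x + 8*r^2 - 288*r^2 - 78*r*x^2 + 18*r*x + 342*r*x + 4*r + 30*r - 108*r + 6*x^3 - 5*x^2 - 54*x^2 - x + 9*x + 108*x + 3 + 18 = -192*r^3 + r^2*(264*x - 280) + r*(-78*x^2 + 360*x - 74) + 6*x^3 - 59*x^2 + 116*x + 21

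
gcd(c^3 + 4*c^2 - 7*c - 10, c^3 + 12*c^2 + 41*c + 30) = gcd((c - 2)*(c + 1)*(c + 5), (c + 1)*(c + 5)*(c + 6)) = c^2 + 6*c + 5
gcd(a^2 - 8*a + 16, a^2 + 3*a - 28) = a - 4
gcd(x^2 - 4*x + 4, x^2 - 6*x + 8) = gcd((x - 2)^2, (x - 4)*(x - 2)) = x - 2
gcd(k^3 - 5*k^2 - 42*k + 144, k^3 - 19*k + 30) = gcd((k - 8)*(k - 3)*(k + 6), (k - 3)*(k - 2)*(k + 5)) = k - 3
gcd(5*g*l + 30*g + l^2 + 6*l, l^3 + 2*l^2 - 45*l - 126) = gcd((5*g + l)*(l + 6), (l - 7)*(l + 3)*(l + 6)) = l + 6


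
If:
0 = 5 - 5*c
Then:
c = 1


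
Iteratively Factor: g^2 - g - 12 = (g - 4)*(g + 3)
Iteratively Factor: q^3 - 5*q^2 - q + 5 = (q + 1)*(q^2 - 6*q + 5) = (q - 1)*(q + 1)*(q - 5)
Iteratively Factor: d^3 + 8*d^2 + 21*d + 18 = (d + 3)*(d^2 + 5*d + 6) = (d + 3)^2*(d + 2)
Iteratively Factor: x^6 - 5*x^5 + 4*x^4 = (x)*(x^5 - 5*x^4 + 4*x^3) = x^2*(x^4 - 5*x^3 + 4*x^2) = x^2*(x - 1)*(x^3 - 4*x^2) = x^3*(x - 1)*(x^2 - 4*x) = x^4*(x - 1)*(x - 4)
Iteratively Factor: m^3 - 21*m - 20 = (m + 1)*(m^2 - m - 20) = (m - 5)*(m + 1)*(m + 4)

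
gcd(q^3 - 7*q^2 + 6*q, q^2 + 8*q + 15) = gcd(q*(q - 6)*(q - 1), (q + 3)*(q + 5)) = 1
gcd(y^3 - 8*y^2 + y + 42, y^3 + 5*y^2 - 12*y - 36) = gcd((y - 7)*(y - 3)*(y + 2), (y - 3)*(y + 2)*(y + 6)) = y^2 - y - 6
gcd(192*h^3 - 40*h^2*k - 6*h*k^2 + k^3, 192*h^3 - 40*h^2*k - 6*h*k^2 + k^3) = 192*h^3 - 40*h^2*k - 6*h*k^2 + k^3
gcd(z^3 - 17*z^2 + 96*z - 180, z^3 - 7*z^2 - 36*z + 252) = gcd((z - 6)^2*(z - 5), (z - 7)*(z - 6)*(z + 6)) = z - 6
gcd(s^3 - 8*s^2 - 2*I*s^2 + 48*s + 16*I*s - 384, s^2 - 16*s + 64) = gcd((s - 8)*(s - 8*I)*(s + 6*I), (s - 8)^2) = s - 8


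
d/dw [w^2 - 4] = 2*w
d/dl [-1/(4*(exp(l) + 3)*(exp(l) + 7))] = (exp(l) + 5)*exp(l)/(2*(exp(l) + 3)^2*(exp(l) + 7)^2)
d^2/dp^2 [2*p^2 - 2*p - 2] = 4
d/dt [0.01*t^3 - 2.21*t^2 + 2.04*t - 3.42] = 0.03*t^2 - 4.42*t + 2.04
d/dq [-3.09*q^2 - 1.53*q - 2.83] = -6.18*q - 1.53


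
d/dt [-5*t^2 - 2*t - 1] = -10*t - 2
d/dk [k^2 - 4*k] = 2*k - 4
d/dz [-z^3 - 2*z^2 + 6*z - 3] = -3*z^2 - 4*z + 6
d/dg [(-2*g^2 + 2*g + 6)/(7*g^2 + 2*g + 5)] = 2*(-9*g^2 - 52*g - 1)/(49*g^4 + 28*g^3 + 74*g^2 + 20*g + 25)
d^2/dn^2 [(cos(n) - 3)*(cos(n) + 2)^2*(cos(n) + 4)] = 161*cos(n)/4 - 4*cos(2*n)^2 + 6*cos(2*n) - 45*cos(3*n)/4 + 2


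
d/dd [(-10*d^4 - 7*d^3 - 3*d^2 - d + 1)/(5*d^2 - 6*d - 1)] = (-100*d^5 + 145*d^4 + 124*d^3 + 44*d^2 - 4*d + 7)/(25*d^4 - 60*d^3 + 26*d^2 + 12*d + 1)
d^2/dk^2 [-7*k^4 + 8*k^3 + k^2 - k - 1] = -84*k^2 + 48*k + 2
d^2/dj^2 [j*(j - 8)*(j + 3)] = 6*j - 10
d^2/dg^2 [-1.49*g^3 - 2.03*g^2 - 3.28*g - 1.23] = -8.94*g - 4.06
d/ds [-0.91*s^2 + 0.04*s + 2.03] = 0.04 - 1.82*s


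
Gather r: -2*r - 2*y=-2*r - 2*y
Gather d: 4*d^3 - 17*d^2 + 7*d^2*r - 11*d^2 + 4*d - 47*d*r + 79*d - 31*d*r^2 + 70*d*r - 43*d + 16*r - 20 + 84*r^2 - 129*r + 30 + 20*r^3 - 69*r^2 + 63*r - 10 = 4*d^3 + d^2*(7*r - 28) + d*(-31*r^2 + 23*r + 40) + 20*r^3 + 15*r^2 - 50*r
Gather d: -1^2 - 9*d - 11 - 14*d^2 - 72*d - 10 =-14*d^2 - 81*d - 22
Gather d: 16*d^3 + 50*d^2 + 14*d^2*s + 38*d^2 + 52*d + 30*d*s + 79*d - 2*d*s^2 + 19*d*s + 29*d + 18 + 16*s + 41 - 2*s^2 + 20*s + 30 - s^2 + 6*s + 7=16*d^3 + d^2*(14*s + 88) + d*(-2*s^2 + 49*s + 160) - 3*s^2 + 42*s + 96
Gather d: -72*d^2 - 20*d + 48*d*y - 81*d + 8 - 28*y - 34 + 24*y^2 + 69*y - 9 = -72*d^2 + d*(48*y - 101) + 24*y^2 + 41*y - 35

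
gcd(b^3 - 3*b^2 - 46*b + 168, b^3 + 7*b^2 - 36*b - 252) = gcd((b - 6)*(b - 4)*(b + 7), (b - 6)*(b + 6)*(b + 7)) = b^2 + b - 42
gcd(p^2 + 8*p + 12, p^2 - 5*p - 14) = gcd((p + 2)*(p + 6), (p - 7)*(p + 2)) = p + 2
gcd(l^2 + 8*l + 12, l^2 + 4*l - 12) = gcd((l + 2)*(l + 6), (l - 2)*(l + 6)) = l + 6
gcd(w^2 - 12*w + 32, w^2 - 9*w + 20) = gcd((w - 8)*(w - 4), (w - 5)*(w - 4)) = w - 4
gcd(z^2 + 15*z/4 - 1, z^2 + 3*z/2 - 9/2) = 1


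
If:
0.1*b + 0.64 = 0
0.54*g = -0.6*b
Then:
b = -6.40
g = 7.11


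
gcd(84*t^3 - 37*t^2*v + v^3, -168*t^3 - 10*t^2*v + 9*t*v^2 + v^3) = 28*t^2 - 3*t*v - v^2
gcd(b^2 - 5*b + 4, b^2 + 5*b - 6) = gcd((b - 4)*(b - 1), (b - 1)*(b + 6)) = b - 1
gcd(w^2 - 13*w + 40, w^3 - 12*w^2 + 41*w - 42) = 1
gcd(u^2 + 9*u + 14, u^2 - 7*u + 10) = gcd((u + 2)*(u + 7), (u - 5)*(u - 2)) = 1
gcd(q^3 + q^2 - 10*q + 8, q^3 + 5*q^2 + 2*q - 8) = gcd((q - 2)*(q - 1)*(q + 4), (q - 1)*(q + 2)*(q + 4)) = q^2 + 3*q - 4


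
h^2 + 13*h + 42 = (h + 6)*(h + 7)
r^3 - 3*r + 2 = (r - 1)^2*(r + 2)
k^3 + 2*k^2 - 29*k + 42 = (k - 3)*(k - 2)*(k + 7)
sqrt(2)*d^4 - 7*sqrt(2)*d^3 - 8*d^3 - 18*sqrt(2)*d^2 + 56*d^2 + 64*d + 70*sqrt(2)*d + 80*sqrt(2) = (d - 8)*(d - 5*sqrt(2))*(d + sqrt(2))*(sqrt(2)*d + sqrt(2))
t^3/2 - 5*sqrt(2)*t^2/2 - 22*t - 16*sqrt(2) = (t/2 + sqrt(2))*(t - 8*sqrt(2))*(t + sqrt(2))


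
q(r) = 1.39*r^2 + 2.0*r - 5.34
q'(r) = 2.78*r + 2.0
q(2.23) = 6.03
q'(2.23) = 8.20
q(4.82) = 36.59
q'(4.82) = 15.40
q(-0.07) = -5.47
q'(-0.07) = 1.81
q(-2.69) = -0.66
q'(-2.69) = -5.48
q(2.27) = 6.36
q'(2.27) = 8.31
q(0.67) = -3.38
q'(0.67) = 3.86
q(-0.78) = -6.05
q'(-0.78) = -0.17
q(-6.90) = 47.04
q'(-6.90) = -17.18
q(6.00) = 56.70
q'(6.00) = 18.68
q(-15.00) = 277.41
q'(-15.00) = -39.70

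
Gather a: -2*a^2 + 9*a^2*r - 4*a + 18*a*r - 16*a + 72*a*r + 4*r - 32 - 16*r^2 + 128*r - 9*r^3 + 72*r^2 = a^2*(9*r - 2) + a*(90*r - 20) - 9*r^3 + 56*r^2 + 132*r - 32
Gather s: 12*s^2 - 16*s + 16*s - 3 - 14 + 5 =12*s^2 - 12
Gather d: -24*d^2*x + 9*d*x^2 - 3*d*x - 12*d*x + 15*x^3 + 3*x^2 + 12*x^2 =-24*d^2*x + d*(9*x^2 - 15*x) + 15*x^3 + 15*x^2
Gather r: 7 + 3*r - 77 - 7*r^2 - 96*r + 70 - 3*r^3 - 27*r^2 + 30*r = -3*r^3 - 34*r^2 - 63*r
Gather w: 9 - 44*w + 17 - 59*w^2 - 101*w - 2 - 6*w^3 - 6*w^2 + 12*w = -6*w^3 - 65*w^2 - 133*w + 24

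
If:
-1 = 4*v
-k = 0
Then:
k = 0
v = -1/4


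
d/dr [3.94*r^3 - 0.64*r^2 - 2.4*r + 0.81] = 11.82*r^2 - 1.28*r - 2.4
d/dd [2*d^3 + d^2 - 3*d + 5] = 6*d^2 + 2*d - 3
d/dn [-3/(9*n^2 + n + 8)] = 3*(18*n + 1)/(9*n^2 + n + 8)^2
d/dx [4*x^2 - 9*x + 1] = 8*x - 9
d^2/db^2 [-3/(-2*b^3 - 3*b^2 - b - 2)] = 6*(-3*(2*b + 1)*(2*b^3 + 3*b^2 + b + 2) + (6*b^2 + 6*b + 1)^2)/(2*b^3 + 3*b^2 + b + 2)^3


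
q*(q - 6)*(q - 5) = q^3 - 11*q^2 + 30*q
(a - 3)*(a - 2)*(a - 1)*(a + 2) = a^4 - 4*a^3 - a^2 + 16*a - 12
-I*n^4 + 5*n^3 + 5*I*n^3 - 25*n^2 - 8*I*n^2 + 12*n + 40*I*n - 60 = (n - 5)*(n - 2*I)*(n + 6*I)*(-I*n + 1)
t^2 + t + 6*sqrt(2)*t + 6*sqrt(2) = (t + 1)*(t + 6*sqrt(2))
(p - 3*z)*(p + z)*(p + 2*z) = p^3 - 7*p*z^2 - 6*z^3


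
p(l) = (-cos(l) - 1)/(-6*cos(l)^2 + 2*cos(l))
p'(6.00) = -0.32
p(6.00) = 0.54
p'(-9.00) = 0.07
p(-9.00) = 0.01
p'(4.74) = 648.64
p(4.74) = -20.29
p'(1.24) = 8646.89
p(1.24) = -79.63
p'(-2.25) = 0.42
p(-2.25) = 0.10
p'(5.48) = -2.93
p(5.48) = 1.13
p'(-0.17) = -0.18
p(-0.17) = 0.51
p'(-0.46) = -0.66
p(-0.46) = 0.63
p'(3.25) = 0.01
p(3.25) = 0.00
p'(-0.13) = -0.13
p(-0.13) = 0.51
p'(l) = (-12*sin(l)*cos(l) + 2*sin(l))*(-cos(l) - 1)/(-6*cos(l)^2 + 2*cos(l))^2 + sin(l)/(-6*cos(l)^2 + 2*cos(l)) = (3*sin(l) - sin(l)/cos(l)^2 + 6*tan(l))/(2*(3*cos(l) - 1)^2)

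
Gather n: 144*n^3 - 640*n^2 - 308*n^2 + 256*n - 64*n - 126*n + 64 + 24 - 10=144*n^3 - 948*n^2 + 66*n + 78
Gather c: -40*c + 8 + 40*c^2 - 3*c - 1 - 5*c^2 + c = 35*c^2 - 42*c + 7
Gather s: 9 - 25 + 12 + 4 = 0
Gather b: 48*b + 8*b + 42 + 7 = 56*b + 49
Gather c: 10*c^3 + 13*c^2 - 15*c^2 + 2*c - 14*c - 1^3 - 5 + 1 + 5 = 10*c^3 - 2*c^2 - 12*c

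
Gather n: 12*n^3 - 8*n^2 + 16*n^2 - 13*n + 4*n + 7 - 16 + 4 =12*n^3 + 8*n^2 - 9*n - 5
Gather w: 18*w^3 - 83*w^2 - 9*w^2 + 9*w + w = 18*w^3 - 92*w^2 + 10*w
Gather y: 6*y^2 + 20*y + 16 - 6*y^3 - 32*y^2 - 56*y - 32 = -6*y^3 - 26*y^2 - 36*y - 16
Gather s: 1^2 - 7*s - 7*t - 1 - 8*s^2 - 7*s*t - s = -8*s^2 + s*(-7*t - 8) - 7*t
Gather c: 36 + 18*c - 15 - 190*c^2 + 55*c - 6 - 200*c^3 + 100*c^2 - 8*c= -200*c^3 - 90*c^2 + 65*c + 15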